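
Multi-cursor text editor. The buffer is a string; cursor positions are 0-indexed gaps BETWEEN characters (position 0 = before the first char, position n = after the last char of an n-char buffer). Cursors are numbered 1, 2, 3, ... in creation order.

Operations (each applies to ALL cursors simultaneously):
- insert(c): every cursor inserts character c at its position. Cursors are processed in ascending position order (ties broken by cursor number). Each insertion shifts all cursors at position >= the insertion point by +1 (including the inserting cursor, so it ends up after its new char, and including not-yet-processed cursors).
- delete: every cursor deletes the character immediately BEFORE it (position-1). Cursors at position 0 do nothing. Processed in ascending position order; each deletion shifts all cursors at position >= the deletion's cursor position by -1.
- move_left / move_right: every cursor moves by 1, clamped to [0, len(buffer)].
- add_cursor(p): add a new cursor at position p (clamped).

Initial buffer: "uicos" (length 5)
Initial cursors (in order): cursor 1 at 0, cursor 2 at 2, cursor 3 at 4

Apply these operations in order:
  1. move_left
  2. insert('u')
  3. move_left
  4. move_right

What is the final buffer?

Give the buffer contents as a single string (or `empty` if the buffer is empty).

After op 1 (move_left): buffer="uicos" (len 5), cursors c1@0 c2@1 c3@3, authorship .....
After op 2 (insert('u')): buffer="uuuicuos" (len 8), cursors c1@1 c2@3 c3@6, authorship 1.2..3..
After op 3 (move_left): buffer="uuuicuos" (len 8), cursors c1@0 c2@2 c3@5, authorship 1.2..3..
After op 4 (move_right): buffer="uuuicuos" (len 8), cursors c1@1 c2@3 c3@6, authorship 1.2..3..

Answer: uuuicuos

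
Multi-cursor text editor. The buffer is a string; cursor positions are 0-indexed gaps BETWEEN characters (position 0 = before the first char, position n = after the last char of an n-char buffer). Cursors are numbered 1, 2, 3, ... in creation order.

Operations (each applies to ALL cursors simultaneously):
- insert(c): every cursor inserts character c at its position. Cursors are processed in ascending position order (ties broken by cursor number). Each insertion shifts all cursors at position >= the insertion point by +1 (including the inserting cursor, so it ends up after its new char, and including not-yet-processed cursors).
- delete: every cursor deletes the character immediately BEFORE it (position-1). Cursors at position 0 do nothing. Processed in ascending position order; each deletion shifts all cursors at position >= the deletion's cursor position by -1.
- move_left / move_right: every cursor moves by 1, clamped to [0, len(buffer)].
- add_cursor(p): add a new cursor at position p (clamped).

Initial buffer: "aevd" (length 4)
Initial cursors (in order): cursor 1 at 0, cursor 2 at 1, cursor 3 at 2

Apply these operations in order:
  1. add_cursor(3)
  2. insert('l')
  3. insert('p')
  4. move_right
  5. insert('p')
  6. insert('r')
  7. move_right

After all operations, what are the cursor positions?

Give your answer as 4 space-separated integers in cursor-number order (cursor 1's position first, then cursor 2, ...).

After op 1 (add_cursor(3)): buffer="aevd" (len 4), cursors c1@0 c2@1 c3@2 c4@3, authorship ....
After op 2 (insert('l')): buffer="lalelvld" (len 8), cursors c1@1 c2@3 c3@5 c4@7, authorship 1.2.3.4.
After op 3 (insert('p')): buffer="lpalpelpvlpd" (len 12), cursors c1@2 c2@5 c3@8 c4@11, authorship 11.22.33.44.
After op 4 (move_right): buffer="lpalpelpvlpd" (len 12), cursors c1@3 c2@6 c3@9 c4@12, authorship 11.22.33.44.
After op 5 (insert('p')): buffer="lpaplpeplpvplpdp" (len 16), cursors c1@4 c2@8 c3@12 c4@16, authorship 11.122.233.344.4
After op 6 (insert('r')): buffer="lpaprlpeprlpvprlpdpr" (len 20), cursors c1@5 c2@10 c3@15 c4@20, authorship 11.1122.2233.3344.44
After op 7 (move_right): buffer="lpaprlpeprlpvprlpdpr" (len 20), cursors c1@6 c2@11 c3@16 c4@20, authorship 11.1122.2233.3344.44

Answer: 6 11 16 20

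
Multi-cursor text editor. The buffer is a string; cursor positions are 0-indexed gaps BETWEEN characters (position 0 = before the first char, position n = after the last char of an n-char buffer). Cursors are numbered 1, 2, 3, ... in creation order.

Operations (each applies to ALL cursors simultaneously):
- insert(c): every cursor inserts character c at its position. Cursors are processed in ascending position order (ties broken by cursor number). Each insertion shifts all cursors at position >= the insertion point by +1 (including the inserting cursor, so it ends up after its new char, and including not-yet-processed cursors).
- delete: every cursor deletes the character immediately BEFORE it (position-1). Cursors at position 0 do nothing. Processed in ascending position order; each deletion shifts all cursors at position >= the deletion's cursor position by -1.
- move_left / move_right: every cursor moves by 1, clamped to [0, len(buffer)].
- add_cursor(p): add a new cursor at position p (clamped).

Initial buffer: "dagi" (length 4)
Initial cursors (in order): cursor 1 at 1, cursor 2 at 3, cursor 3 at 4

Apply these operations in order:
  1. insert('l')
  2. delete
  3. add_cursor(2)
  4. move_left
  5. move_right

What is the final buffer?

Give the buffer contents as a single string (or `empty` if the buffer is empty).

Answer: dagi

Derivation:
After op 1 (insert('l')): buffer="dlaglil" (len 7), cursors c1@2 c2@5 c3@7, authorship .1..2.3
After op 2 (delete): buffer="dagi" (len 4), cursors c1@1 c2@3 c3@4, authorship ....
After op 3 (add_cursor(2)): buffer="dagi" (len 4), cursors c1@1 c4@2 c2@3 c3@4, authorship ....
After op 4 (move_left): buffer="dagi" (len 4), cursors c1@0 c4@1 c2@2 c3@3, authorship ....
After op 5 (move_right): buffer="dagi" (len 4), cursors c1@1 c4@2 c2@3 c3@4, authorship ....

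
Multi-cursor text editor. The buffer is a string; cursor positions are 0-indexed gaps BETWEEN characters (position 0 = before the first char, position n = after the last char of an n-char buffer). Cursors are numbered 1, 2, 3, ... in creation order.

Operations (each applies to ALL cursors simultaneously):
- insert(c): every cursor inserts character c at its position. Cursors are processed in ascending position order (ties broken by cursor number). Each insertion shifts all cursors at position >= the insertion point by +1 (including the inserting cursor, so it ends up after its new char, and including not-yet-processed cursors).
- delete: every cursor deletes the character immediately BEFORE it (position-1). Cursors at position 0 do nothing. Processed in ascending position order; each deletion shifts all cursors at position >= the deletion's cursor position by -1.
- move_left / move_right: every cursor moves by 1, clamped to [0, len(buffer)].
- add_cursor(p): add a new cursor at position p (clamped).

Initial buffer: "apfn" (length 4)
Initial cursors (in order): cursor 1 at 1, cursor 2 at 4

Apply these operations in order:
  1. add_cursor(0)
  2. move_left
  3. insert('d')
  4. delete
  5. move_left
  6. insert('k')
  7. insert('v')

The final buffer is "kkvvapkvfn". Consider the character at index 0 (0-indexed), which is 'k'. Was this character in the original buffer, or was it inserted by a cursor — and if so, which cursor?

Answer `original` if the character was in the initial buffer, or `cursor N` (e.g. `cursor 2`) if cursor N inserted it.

Answer: cursor 1

Derivation:
After op 1 (add_cursor(0)): buffer="apfn" (len 4), cursors c3@0 c1@1 c2@4, authorship ....
After op 2 (move_left): buffer="apfn" (len 4), cursors c1@0 c3@0 c2@3, authorship ....
After op 3 (insert('d')): buffer="ddapfdn" (len 7), cursors c1@2 c3@2 c2@6, authorship 13...2.
After op 4 (delete): buffer="apfn" (len 4), cursors c1@0 c3@0 c2@3, authorship ....
After op 5 (move_left): buffer="apfn" (len 4), cursors c1@0 c3@0 c2@2, authorship ....
After op 6 (insert('k')): buffer="kkapkfn" (len 7), cursors c1@2 c3@2 c2@5, authorship 13..2..
After op 7 (insert('v')): buffer="kkvvapkvfn" (len 10), cursors c1@4 c3@4 c2@8, authorship 1313..22..
Authorship (.=original, N=cursor N): 1 3 1 3 . . 2 2 . .
Index 0: author = 1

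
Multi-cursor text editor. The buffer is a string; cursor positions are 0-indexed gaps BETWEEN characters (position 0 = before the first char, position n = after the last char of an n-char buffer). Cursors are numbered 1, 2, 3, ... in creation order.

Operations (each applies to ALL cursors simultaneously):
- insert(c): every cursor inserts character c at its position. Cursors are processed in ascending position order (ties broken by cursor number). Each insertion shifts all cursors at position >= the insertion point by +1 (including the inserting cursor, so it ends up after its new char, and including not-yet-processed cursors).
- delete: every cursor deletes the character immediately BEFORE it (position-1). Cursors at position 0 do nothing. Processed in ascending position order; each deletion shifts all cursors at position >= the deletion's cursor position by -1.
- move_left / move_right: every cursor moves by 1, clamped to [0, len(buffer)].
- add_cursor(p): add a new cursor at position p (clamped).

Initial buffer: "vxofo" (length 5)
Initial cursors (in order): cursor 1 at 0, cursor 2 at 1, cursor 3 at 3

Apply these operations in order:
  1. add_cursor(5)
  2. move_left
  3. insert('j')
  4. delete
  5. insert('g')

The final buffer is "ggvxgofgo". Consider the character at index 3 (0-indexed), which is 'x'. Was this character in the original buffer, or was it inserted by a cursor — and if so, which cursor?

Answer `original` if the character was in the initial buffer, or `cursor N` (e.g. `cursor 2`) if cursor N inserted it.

Answer: original

Derivation:
After op 1 (add_cursor(5)): buffer="vxofo" (len 5), cursors c1@0 c2@1 c3@3 c4@5, authorship .....
After op 2 (move_left): buffer="vxofo" (len 5), cursors c1@0 c2@0 c3@2 c4@4, authorship .....
After op 3 (insert('j')): buffer="jjvxjofjo" (len 9), cursors c1@2 c2@2 c3@5 c4@8, authorship 12..3..4.
After op 4 (delete): buffer="vxofo" (len 5), cursors c1@0 c2@0 c3@2 c4@4, authorship .....
After op 5 (insert('g')): buffer="ggvxgofgo" (len 9), cursors c1@2 c2@2 c3@5 c4@8, authorship 12..3..4.
Authorship (.=original, N=cursor N): 1 2 . . 3 . . 4 .
Index 3: author = original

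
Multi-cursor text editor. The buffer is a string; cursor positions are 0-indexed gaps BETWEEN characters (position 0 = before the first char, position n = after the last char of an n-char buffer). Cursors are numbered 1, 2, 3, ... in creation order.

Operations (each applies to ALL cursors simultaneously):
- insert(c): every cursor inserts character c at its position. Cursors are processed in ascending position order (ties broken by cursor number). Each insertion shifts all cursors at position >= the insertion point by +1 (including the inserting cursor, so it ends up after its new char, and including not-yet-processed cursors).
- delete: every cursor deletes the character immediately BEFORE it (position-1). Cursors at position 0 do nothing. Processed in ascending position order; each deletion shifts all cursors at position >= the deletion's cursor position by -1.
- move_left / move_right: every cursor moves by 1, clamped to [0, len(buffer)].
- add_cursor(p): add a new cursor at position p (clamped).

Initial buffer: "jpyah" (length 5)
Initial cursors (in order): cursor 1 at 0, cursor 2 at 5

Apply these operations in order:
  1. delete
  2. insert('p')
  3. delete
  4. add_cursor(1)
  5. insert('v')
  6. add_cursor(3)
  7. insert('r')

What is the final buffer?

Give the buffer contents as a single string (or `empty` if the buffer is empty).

After op 1 (delete): buffer="jpya" (len 4), cursors c1@0 c2@4, authorship ....
After op 2 (insert('p')): buffer="pjpyap" (len 6), cursors c1@1 c2@6, authorship 1....2
After op 3 (delete): buffer="jpya" (len 4), cursors c1@0 c2@4, authorship ....
After op 4 (add_cursor(1)): buffer="jpya" (len 4), cursors c1@0 c3@1 c2@4, authorship ....
After op 5 (insert('v')): buffer="vjvpyav" (len 7), cursors c1@1 c3@3 c2@7, authorship 1.3...2
After op 6 (add_cursor(3)): buffer="vjvpyav" (len 7), cursors c1@1 c3@3 c4@3 c2@7, authorship 1.3...2
After op 7 (insert('r')): buffer="vrjvrrpyavr" (len 11), cursors c1@2 c3@6 c4@6 c2@11, authorship 11.334...22

Answer: vrjvrrpyavr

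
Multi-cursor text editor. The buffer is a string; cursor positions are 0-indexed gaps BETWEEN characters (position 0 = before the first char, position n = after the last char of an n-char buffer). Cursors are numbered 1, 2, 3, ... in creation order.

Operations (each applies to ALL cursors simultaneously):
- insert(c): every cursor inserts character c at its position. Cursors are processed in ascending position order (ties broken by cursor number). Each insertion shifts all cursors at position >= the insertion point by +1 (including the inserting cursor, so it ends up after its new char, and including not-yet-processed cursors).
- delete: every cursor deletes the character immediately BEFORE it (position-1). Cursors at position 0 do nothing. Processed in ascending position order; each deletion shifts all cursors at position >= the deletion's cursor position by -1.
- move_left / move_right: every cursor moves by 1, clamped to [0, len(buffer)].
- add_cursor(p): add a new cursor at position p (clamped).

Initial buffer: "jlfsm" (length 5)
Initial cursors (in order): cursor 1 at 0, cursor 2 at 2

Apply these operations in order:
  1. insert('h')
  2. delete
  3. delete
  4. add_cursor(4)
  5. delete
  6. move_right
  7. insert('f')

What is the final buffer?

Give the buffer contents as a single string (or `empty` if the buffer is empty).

Answer: fffsf

Derivation:
After op 1 (insert('h')): buffer="hjlhfsm" (len 7), cursors c1@1 c2@4, authorship 1..2...
After op 2 (delete): buffer="jlfsm" (len 5), cursors c1@0 c2@2, authorship .....
After op 3 (delete): buffer="jfsm" (len 4), cursors c1@0 c2@1, authorship ....
After op 4 (add_cursor(4)): buffer="jfsm" (len 4), cursors c1@0 c2@1 c3@4, authorship ....
After op 5 (delete): buffer="fs" (len 2), cursors c1@0 c2@0 c3@2, authorship ..
After op 6 (move_right): buffer="fs" (len 2), cursors c1@1 c2@1 c3@2, authorship ..
After op 7 (insert('f')): buffer="fffsf" (len 5), cursors c1@3 c2@3 c3@5, authorship .12.3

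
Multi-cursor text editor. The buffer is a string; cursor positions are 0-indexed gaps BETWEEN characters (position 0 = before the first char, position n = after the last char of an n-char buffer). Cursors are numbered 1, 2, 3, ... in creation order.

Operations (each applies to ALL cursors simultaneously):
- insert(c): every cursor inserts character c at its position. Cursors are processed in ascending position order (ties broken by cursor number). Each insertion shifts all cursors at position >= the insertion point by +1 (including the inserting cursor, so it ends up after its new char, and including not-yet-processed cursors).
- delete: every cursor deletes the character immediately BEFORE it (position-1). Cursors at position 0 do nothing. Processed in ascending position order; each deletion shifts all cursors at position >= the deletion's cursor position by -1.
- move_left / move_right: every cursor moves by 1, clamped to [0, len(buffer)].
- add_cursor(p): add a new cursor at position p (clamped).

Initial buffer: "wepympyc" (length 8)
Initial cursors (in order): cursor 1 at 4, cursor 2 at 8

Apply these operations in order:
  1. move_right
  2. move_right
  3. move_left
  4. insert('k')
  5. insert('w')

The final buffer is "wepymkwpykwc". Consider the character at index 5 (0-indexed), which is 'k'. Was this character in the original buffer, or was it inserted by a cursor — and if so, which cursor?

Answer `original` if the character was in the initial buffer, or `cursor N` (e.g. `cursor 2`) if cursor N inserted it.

After op 1 (move_right): buffer="wepympyc" (len 8), cursors c1@5 c2@8, authorship ........
After op 2 (move_right): buffer="wepympyc" (len 8), cursors c1@6 c2@8, authorship ........
After op 3 (move_left): buffer="wepympyc" (len 8), cursors c1@5 c2@7, authorship ........
After op 4 (insert('k')): buffer="wepymkpykc" (len 10), cursors c1@6 c2@9, authorship .....1..2.
After op 5 (insert('w')): buffer="wepymkwpykwc" (len 12), cursors c1@7 c2@11, authorship .....11..22.
Authorship (.=original, N=cursor N): . . . . . 1 1 . . 2 2 .
Index 5: author = 1

Answer: cursor 1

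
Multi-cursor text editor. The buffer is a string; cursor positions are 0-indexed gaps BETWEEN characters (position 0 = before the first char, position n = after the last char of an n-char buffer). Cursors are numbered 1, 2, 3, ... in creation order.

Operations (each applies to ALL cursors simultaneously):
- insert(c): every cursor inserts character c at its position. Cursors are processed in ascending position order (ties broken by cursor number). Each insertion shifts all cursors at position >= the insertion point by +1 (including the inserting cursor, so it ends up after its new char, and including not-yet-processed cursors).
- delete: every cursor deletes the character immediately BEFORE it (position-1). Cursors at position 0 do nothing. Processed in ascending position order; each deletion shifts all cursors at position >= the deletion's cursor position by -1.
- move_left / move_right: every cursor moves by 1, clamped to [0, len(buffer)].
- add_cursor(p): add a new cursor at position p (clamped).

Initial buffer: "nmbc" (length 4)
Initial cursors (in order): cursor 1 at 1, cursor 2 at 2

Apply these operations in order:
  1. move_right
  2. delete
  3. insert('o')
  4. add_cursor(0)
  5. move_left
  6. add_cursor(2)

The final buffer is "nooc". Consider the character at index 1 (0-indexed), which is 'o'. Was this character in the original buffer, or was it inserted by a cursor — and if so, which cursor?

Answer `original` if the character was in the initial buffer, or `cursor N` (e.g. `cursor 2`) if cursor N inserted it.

Answer: cursor 1

Derivation:
After op 1 (move_right): buffer="nmbc" (len 4), cursors c1@2 c2@3, authorship ....
After op 2 (delete): buffer="nc" (len 2), cursors c1@1 c2@1, authorship ..
After op 3 (insert('o')): buffer="nooc" (len 4), cursors c1@3 c2@3, authorship .12.
After op 4 (add_cursor(0)): buffer="nooc" (len 4), cursors c3@0 c1@3 c2@3, authorship .12.
After op 5 (move_left): buffer="nooc" (len 4), cursors c3@0 c1@2 c2@2, authorship .12.
After op 6 (add_cursor(2)): buffer="nooc" (len 4), cursors c3@0 c1@2 c2@2 c4@2, authorship .12.
Authorship (.=original, N=cursor N): . 1 2 .
Index 1: author = 1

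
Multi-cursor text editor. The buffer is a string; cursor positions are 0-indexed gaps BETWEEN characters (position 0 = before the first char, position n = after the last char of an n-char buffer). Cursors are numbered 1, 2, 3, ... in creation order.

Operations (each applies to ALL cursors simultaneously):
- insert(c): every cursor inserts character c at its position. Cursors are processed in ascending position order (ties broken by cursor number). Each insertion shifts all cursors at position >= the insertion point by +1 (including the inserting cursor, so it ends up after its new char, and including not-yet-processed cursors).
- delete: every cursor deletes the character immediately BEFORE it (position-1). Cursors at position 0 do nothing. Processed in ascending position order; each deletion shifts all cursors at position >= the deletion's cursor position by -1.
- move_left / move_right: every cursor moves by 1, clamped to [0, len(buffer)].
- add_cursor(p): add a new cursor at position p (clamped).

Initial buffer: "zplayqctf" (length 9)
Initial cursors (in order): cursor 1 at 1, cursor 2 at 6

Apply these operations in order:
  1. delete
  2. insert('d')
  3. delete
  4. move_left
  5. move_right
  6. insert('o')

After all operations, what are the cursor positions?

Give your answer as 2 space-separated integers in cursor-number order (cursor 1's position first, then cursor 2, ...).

After op 1 (delete): buffer="playctf" (len 7), cursors c1@0 c2@4, authorship .......
After op 2 (insert('d')): buffer="dplaydctf" (len 9), cursors c1@1 c2@6, authorship 1....2...
After op 3 (delete): buffer="playctf" (len 7), cursors c1@0 c2@4, authorship .......
After op 4 (move_left): buffer="playctf" (len 7), cursors c1@0 c2@3, authorship .......
After op 5 (move_right): buffer="playctf" (len 7), cursors c1@1 c2@4, authorship .......
After op 6 (insert('o')): buffer="polayoctf" (len 9), cursors c1@2 c2@6, authorship .1...2...

Answer: 2 6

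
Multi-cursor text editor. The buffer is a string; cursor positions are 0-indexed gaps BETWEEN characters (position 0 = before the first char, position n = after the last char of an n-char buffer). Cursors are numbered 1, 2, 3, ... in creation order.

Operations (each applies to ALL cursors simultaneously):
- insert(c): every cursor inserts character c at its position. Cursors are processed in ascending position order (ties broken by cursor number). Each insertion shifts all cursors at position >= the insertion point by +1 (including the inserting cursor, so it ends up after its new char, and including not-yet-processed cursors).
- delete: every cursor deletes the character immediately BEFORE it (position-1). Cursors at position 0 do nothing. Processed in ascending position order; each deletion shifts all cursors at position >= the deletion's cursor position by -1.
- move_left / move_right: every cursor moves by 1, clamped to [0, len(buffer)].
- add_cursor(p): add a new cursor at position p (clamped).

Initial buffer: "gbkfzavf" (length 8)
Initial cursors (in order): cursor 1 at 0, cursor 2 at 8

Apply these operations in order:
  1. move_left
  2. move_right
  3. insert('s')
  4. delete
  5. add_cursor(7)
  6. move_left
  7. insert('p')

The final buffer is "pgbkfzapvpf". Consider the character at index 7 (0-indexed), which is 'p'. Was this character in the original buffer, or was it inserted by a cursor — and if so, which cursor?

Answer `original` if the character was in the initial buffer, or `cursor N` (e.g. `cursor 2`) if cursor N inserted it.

Answer: cursor 3

Derivation:
After op 1 (move_left): buffer="gbkfzavf" (len 8), cursors c1@0 c2@7, authorship ........
After op 2 (move_right): buffer="gbkfzavf" (len 8), cursors c1@1 c2@8, authorship ........
After op 3 (insert('s')): buffer="gsbkfzavfs" (len 10), cursors c1@2 c2@10, authorship .1.......2
After op 4 (delete): buffer="gbkfzavf" (len 8), cursors c1@1 c2@8, authorship ........
After op 5 (add_cursor(7)): buffer="gbkfzavf" (len 8), cursors c1@1 c3@7 c2@8, authorship ........
After op 6 (move_left): buffer="gbkfzavf" (len 8), cursors c1@0 c3@6 c2@7, authorship ........
After op 7 (insert('p')): buffer="pgbkfzapvpf" (len 11), cursors c1@1 c3@8 c2@10, authorship 1......3.2.
Authorship (.=original, N=cursor N): 1 . . . . . . 3 . 2 .
Index 7: author = 3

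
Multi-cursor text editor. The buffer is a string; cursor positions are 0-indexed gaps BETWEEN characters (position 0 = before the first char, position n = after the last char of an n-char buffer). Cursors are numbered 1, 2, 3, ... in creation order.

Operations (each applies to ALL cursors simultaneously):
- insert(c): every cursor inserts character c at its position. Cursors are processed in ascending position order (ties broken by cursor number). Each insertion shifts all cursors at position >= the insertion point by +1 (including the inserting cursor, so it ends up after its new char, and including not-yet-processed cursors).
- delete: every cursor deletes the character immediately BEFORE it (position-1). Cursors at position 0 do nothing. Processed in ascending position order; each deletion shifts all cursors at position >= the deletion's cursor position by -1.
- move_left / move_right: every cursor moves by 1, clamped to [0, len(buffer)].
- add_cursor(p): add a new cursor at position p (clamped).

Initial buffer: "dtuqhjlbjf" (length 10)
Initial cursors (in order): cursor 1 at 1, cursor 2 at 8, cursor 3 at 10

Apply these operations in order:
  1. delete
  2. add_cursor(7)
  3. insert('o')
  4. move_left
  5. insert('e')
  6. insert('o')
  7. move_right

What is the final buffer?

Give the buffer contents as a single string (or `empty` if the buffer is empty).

After op 1 (delete): buffer="tuqhjlj" (len 7), cursors c1@0 c2@6 c3@7, authorship .......
After op 2 (add_cursor(7)): buffer="tuqhjlj" (len 7), cursors c1@0 c2@6 c3@7 c4@7, authorship .......
After op 3 (insert('o')): buffer="otuqhjlojoo" (len 11), cursors c1@1 c2@8 c3@11 c4@11, authorship 1......2.34
After op 4 (move_left): buffer="otuqhjlojoo" (len 11), cursors c1@0 c2@7 c3@10 c4@10, authorship 1......2.34
After op 5 (insert('e')): buffer="eotuqhjleojoeeo" (len 15), cursors c1@1 c2@9 c3@14 c4@14, authorship 11......22.3344
After op 6 (insert('o')): buffer="eootuqhjleoojoeeooo" (len 19), cursors c1@2 c2@11 c3@18 c4@18, authorship 111......222.334344
After op 7 (move_right): buffer="eootuqhjleoojoeeooo" (len 19), cursors c1@3 c2@12 c3@19 c4@19, authorship 111......222.334344

Answer: eootuqhjleoojoeeooo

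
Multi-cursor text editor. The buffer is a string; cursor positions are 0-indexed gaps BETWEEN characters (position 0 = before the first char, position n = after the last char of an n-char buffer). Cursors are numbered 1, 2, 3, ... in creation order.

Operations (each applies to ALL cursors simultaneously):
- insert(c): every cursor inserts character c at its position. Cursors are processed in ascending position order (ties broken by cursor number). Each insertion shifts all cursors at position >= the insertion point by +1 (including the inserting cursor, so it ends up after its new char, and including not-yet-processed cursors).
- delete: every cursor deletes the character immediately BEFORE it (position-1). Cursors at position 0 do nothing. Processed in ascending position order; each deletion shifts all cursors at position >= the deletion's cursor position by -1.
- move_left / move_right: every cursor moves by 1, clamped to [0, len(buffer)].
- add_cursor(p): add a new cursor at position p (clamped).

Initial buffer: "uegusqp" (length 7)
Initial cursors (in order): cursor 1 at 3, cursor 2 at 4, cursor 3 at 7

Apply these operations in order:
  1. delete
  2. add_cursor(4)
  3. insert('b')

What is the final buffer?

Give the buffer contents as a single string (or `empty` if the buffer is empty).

After op 1 (delete): buffer="uesq" (len 4), cursors c1@2 c2@2 c3@4, authorship ....
After op 2 (add_cursor(4)): buffer="uesq" (len 4), cursors c1@2 c2@2 c3@4 c4@4, authorship ....
After op 3 (insert('b')): buffer="uebbsqbb" (len 8), cursors c1@4 c2@4 c3@8 c4@8, authorship ..12..34

Answer: uebbsqbb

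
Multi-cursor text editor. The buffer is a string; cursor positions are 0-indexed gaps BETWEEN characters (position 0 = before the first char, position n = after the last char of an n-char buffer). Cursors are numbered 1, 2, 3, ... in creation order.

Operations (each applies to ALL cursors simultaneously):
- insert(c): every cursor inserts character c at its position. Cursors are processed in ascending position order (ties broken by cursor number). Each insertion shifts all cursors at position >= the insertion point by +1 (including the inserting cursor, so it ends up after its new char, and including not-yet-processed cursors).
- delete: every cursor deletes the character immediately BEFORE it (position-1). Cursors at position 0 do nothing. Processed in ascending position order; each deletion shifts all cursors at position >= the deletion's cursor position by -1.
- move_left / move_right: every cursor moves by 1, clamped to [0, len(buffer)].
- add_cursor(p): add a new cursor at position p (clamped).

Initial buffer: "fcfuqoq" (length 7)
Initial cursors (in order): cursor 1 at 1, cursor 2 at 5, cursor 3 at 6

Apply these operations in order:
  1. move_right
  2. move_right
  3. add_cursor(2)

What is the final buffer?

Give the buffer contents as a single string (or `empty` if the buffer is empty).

Answer: fcfuqoq

Derivation:
After op 1 (move_right): buffer="fcfuqoq" (len 7), cursors c1@2 c2@6 c3@7, authorship .......
After op 2 (move_right): buffer="fcfuqoq" (len 7), cursors c1@3 c2@7 c3@7, authorship .......
After op 3 (add_cursor(2)): buffer="fcfuqoq" (len 7), cursors c4@2 c1@3 c2@7 c3@7, authorship .......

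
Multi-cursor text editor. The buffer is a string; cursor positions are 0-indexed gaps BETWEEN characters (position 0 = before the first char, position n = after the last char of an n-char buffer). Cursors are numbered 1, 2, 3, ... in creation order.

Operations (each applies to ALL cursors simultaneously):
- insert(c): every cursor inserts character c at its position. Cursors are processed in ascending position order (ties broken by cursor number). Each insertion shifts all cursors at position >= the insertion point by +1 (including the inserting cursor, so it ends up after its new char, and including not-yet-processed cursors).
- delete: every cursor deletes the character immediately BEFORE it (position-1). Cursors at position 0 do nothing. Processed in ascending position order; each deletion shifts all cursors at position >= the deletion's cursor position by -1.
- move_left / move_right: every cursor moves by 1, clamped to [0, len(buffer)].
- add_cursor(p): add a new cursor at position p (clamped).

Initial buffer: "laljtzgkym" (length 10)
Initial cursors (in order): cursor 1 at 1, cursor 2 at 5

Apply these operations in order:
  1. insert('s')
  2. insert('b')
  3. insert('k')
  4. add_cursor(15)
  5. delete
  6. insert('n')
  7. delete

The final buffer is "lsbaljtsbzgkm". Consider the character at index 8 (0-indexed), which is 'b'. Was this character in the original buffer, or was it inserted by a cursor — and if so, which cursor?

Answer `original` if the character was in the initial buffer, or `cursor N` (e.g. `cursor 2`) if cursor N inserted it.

Answer: cursor 2

Derivation:
After op 1 (insert('s')): buffer="lsaljtszgkym" (len 12), cursors c1@2 c2@7, authorship .1....2.....
After op 2 (insert('b')): buffer="lsbaljtsbzgkym" (len 14), cursors c1@3 c2@9, authorship .11....22.....
After op 3 (insert('k')): buffer="lsbkaljtsbkzgkym" (len 16), cursors c1@4 c2@11, authorship .111....222.....
After op 4 (add_cursor(15)): buffer="lsbkaljtsbkzgkym" (len 16), cursors c1@4 c2@11 c3@15, authorship .111....222.....
After op 5 (delete): buffer="lsbaljtsbzgkm" (len 13), cursors c1@3 c2@9 c3@12, authorship .11....22....
After op 6 (insert('n')): buffer="lsbnaljtsbnzgknm" (len 16), cursors c1@4 c2@11 c3@15, authorship .111....222...3.
After op 7 (delete): buffer="lsbaljtsbzgkm" (len 13), cursors c1@3 c2@9 c3@12, authorship .11....22....
Authorship (.=original, N=cursor N): . 1 1 . . . . 2 2 . . . .
Index 8: author = 2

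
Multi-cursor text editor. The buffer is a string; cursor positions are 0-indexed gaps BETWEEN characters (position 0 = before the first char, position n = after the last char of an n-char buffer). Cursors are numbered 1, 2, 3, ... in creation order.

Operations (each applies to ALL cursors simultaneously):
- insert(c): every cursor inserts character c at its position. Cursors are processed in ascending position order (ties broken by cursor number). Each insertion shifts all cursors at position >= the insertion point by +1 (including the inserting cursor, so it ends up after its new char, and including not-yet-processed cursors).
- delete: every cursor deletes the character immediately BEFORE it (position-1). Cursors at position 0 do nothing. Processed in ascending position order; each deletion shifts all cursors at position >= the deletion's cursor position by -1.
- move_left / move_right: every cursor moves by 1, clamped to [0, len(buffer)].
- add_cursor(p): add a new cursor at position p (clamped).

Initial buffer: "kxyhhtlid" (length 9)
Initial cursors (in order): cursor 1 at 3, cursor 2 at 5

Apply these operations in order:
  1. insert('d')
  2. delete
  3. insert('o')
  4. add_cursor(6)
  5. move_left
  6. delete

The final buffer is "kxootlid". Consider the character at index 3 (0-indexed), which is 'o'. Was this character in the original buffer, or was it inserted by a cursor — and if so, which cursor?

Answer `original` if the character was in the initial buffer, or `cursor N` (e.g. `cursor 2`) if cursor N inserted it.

Answer: cursor 2

Derivation:
After op 1 (insert('d')): buffer="kxydhhdtlid" (len 11), cursors c1@4 c2@7, authorship ...1..2....
After op 2 (delete): buffer="kxyhhtlid" (len 9), cursors c1@3 c2@5, authorship .........
After op 3 (insert('o')): buffer="kxyohhotlid" (len 11), cursors c1@4 c2@7, authorship ...1..2....
After op 4 (add_cursor(6)): buffer="kxyohhotlid" (len 11), cursors c1@4 c3@6 c2@7, authorship ...1..2....
After op 5 (move_left): buffer="kxyohhotlid" (len 11), cursors c1@3 c3@5 c2@6, authorship ...1..2....
After op 6 (delete): buffer="kxootlid" (len 8), cursors c1@2 c2@3 c3@3, authorship ..12....
Authorship (.=original, N=cursor N): . . 1 2 . . . .
Index 3: author = 2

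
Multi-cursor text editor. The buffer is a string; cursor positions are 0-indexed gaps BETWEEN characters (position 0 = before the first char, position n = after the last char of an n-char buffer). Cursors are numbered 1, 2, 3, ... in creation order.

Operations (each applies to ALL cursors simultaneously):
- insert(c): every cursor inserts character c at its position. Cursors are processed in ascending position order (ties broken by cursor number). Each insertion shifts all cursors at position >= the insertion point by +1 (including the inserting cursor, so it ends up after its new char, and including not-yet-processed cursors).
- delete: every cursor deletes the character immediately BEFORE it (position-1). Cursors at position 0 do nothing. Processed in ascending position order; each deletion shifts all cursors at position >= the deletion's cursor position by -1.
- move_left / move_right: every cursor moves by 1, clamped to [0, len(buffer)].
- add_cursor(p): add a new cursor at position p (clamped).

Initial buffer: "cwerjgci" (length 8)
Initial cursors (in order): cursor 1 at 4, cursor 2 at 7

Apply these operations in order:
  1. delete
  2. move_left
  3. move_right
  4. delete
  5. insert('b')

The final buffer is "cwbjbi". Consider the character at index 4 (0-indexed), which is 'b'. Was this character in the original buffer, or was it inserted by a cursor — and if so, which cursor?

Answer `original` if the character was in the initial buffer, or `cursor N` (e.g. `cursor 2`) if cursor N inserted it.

After op 1 (delete): buffer="cwejgi" (len 6), cursors c1@3 c2@5, authorship ......
After op 2 (move_left): buffer="cwejgi" (len 6), cursors c1@2 c2@4, authorship ......
After op 3 (move_right): buffer="cwejgi" (len 6), cursors c1@3 c2@5, authorship ......
After op 4 (delete): buffer="cwji" (len 4), cursors c1@2 c2@3, authorship ....
After op 5 (insert('b')): buffer="cwbjbi" (len 6), cursors c1@3 c2@5, authorship ..1.2.
Authorship (.=original, N=cursor N): . . 1 . 2 .
Index 4: author = 2

Answer: cursor 2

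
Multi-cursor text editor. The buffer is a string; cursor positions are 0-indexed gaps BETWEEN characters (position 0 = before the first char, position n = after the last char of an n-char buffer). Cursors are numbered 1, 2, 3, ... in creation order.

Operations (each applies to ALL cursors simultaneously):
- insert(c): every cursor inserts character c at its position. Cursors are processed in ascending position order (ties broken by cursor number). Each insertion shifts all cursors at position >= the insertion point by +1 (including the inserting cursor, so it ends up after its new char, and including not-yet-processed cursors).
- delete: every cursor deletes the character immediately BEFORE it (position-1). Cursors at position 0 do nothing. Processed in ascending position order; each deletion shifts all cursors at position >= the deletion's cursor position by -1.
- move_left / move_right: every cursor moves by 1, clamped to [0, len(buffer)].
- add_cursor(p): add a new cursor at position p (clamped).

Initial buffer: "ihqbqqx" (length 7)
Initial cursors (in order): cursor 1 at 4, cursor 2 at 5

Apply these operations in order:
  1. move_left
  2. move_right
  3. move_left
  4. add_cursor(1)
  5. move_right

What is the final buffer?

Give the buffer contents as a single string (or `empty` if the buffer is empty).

Answer: ihqbqqx

Derivation:
After op 1 (move_left): buffer="ihqbqqx" (len 7), cursors c1@3 c2@4, authorship .......
After op 2 (move_right): buffer="ihqbqqx" (len 7), cursors c1@4 c2@5, authorship .......
After op 3 (move_left): buffer="ihqbqqx" (len 7), cursors c1@3 c2@4, authorship .......
After op 4 (add_cursor(1)): buffer="ihqbqqx" (len 7), cursors c3@1 c1@3 c2@4, authorship .......
After op 5 (move_right): buffer="ihqbqqx" (len 7), cursors c3@2 c1@4 c2@5, authorship .......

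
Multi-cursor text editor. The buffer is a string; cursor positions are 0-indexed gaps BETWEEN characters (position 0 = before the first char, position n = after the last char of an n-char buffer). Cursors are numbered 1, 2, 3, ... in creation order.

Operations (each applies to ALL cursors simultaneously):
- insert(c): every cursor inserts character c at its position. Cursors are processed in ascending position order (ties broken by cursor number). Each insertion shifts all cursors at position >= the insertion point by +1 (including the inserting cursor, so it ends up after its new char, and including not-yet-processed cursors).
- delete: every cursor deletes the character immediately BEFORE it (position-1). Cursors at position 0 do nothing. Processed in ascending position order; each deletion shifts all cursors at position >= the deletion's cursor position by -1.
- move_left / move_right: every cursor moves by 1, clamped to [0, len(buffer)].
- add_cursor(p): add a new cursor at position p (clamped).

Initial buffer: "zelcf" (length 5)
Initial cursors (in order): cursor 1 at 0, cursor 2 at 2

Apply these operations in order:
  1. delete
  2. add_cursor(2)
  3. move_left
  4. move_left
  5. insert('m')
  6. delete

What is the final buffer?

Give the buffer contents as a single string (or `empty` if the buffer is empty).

After op 1 (delete): buffer="zlcf" (len 4), cursors c1@0 c2@1, authorship ....
After op 2 (add_cursor(2)): buffer="zlcf" (len 4), cursors c1@0 c2@1 c3@2, authorship ....
After op 3 (move_left): buffer="zlcf" (len 4), cursors c1@0 c2@0 c3@1, authorship ....
After op 4 (move_left): buffer="zlcf" (len 4), cursors c1@0 c2@0 c3@0, authorship ....
After op 5 (insert('m')): buffer="mmmzlcf" (len 7), cursors c1@3 c2@3 c3@3, authorship 123....
After op 6 (delete): buffer="zlcf" (len 4), cursors c1@0 c2@0 c3@0, authorship ....

Answer: zlcf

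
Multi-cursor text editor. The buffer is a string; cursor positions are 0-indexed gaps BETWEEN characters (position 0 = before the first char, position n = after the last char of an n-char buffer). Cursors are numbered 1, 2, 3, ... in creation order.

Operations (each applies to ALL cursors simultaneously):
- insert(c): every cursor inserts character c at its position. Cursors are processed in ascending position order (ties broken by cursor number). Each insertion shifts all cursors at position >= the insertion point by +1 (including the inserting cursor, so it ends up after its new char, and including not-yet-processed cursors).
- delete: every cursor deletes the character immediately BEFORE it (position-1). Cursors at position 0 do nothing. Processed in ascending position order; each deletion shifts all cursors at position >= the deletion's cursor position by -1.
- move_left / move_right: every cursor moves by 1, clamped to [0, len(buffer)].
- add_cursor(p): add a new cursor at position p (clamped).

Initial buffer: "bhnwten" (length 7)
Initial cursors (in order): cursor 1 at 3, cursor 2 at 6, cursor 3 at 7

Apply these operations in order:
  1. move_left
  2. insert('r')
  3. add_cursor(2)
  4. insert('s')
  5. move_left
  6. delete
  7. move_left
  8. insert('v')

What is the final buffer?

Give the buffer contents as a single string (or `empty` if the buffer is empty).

Answer: vbvssnwvtsvesn

Derivation:
After op 1 (move_left): buffer="bhnwten" (len 7), cursors c1@2 c2@5 c3@6, authorship .......
After op 2 (insert('r')): buffer="bhrnwtrern" (len 10), cursors c1@3 c2@7 c3@9, authorship ..1...2.3.
After op 3 (add_cursor(2)): buffer="bhrnwtrern" (len 10), cursors c4@2 c1@3 c2@7 c3@9, authorship ..1...2.3.
After op 4 (insert('s')): buffer="bhsrsnwtrsersn" (len 14), cursors c4@3 c1@5 c2@10 c3@13, authorship ..411...22.33.
After op 5 (move_left): buffer="bhsrsnwtrsersn" (len 14), cursors c4@2 c1@4 c2@9 c3@12, authorship ..411...22.33.
After op 6 (delete): buffer="bssnwtsesn" (len 10), cursors c4@1 c1@2 c2@6 c3@8, authorship .41...2.3.
After op 7 (move_left): buffer="bssnwtsesn" (len 10), cursors c4@0 c1@1 c2@5 c3@7, authorship .41...2.3.
After op 8 (insert('v')): buffer="vbvssnwvtsvesn" (len 14), cursors c4@1 c1@3 c2@8 c3@11, authorship 4.141..2.23.3.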